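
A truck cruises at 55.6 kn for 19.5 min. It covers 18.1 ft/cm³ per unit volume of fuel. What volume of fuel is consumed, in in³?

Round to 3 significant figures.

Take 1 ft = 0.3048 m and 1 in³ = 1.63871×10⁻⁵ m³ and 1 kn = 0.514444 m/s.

370 in³

55.6 kn → 28.6031 m/s
19.5 min → 1170 s
d = v × t = 28.6031 × 1170 = 33465.6 m
18.1 ft/cm³ → 5.51688×10⁶ m/m³
V = d / (distance per unit fuel) = 33465.6 / 5.51688×10⁶ = 0.00606604 m³
In in³: 0.00606604 / 1.63871×10⁻⁵ = 370.172 in³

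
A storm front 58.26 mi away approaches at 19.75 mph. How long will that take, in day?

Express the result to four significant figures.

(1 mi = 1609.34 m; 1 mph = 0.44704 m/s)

58.26 mi × 1609.34 → 93760.1 m
19.75 mph × 0.44704 → 8.82904 m/s
t = d / v = 93760.1 m / 8.82904 m/s = 10619.5 s
10619.5 s ÷ (86400 s/day) = 0.122911 day

0.1229 day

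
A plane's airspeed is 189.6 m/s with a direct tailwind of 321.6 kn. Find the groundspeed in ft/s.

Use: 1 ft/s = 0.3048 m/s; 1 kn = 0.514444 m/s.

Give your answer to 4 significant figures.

1165 ft/s

189.6 m/s (already m/s)
321.6 kn × 0.514444 = 165.445 m/s
Sum: 189.6 + 165.445 = 355.045 m/s
In ft/s: 355.045 / 0.3048 = 1164.85 ft/s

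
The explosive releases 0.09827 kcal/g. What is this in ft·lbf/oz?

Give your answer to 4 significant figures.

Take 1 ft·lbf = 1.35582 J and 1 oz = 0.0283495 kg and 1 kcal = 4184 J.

0.09827 kcal/g × 4184 J/kcal ÷ 0.001 kg/g = 411162 J/kg
411162 J/kg ÷ 1.35582 J/ft·lbf × 0.0283495 kg/oz = 8597.19 ft·lbf/oz

8597 ft·lbf/oz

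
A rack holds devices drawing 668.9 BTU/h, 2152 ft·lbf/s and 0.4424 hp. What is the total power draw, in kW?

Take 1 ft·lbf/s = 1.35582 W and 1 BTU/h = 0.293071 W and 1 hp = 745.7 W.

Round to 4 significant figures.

668.9 BTU/h × 0.293071 = 196.035 W
2152 ft·lbf/s × 1.35582 = 2917.72 W
0.4424 hp × 745.7 = 329.898 W
Sum: 196.035 + 2917.72 + 329.898 = 3443.65 W
In kW: 3443.65 / 1000 = 3.44365 kW

3.444 kW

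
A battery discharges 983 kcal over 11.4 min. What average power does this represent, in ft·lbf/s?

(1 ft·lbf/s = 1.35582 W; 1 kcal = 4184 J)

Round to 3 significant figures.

4430 ft·lbf/s

983 kcal × 4184 = 4.11287×10⁶ J
11.4 min × 60 = 684 s
P = E / t = 4.11287×10⁶ J / 684 s = 6012.97 W
6012.97 W ÷ (1.35582 W/ft·lbf/s) = 4434.93 ft·lbf/s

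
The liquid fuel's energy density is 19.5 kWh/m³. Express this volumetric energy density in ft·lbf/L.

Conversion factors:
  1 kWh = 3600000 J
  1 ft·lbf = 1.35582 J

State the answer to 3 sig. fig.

5.18×10⁴ ft·lbf/L

19.5 kWh/m³ × 3600000 J/kWh = 7.02×10⁷ J/m³
7.02×10⁷ J/m³ ÷ 1.35582 J/ft·lbf × 0.001 m³/L = 51776.8 ft·lbf/L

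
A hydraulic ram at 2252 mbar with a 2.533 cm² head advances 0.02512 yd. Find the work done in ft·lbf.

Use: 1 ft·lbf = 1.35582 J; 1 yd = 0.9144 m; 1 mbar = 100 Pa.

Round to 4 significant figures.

2252 mbar → 225200 Pa
2.533 cm² → 2.533×10⁻⁴ m²
F = P × A = 225200 × 2.533×10⁻⁴ = 57.0432 N
0.02512 yd → 0.0229697 m
W = F × d = 57.0432 × 0.0229697 = 1.31027 J
In ft·lbf: 1.31027 / 1.35582 = 0.966404 ft·lbf

0.9664 ft·lbf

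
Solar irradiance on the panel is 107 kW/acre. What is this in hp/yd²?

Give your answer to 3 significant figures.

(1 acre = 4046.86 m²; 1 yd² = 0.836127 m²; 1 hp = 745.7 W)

107 kW/acre × 1000 W/kW ÷ 4046.86 m²/acre = 26.4403 W/m²
26.4403 W/m² ÷ 745.7 W/hp × 0.836127 m²/yd² = 0.0296466 hp/yd²

0.0296 hp/yd²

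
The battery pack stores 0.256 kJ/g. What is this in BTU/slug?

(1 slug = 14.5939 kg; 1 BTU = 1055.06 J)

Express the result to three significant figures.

0.256 kJ/g × 1000 J/kJ ÷ 0.001 kg/g = 256000 J/kg
256000 J/kg ÷ 1055.06 J/BTU × 14.5939 kg/slug = 3541.07 BTU/slug

3540 BTU/slug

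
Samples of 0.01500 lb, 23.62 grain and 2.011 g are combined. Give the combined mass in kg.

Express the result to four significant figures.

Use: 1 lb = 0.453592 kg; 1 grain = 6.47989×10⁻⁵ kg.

0.01500 lb × 0.453592 = 0.00680388 kg
23.62 grain × 6.47989×10⁻⁵ = 0.00153055 kg
2.011 g × 0.001 = 0.002011 kg
Total: 0.00680388 + 0.00153055 + 0.002011 = 0.0103454 kg

0.01035 kg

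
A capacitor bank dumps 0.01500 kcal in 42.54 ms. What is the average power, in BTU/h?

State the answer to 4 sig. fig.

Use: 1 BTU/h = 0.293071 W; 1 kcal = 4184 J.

5034 BTU/h

0.01500 kcal × 4184 → 62.76 J
42.54 ms × 0.001 → 0.04254 s
P = E / t = 62.76 J / 0.04254 s = 1475.32 W
1475.32 W ÷ (0.293071 W/BTU/h) = 5034 BTU/h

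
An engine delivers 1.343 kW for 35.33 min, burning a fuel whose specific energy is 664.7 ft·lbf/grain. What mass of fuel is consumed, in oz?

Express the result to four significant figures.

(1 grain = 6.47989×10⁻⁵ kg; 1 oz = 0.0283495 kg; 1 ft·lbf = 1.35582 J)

1.343 kW → 1343 W
35.33 min → 2119.8 s
E = P × t = 1343 × 2119.8 = 2.84689×10⁶ J
664.7 ft·lbf/grain → 1.39079×10⁷ J/kg
m = E / e_s = 2.84689×10⁶ / 1.39079×10⁷ = 0.204696 kg
In oz: 0.204696 / 0.0283495 = 7.22044 oz

7.220 oz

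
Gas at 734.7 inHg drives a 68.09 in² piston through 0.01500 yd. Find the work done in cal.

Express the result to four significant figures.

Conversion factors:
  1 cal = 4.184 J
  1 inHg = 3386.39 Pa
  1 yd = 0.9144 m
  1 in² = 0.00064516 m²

734.7 inHg → 2.48798×10⁶ Pa
68.09 in² → 0.0439289 m²
F = P × A = 2.48798×10⁶ × 0.0439289 = 109294 N
0.01500 yd → 0.013716 m
W = F × d = 109294 × 0.013716 = 1499.08 J
In cal: 1499.08 / 4.184 = 358.289 cal

358.3 cal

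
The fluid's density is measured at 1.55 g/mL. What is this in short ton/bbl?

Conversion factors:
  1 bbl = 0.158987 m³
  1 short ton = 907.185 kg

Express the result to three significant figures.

1.55 g/mL × 0.001 kg/g ÷ 10⁻⁶ m³/mL = 1550 kg/m³
1550 kg/m³ ÷ 907.185 kg/short ton × 0.158987 m³/bbl = 0.271642 short ton/bbl

0.272 short ton/bbl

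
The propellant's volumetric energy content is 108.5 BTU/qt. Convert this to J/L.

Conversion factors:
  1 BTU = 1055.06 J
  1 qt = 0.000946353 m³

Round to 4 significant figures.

108.5 BTU/qt × 1055.06 J/BTU ÷ 0.000946353 m³/qt = 1.20963×10⁸ J/m³
1.20963×10⁸ J/m³ × 0.001 m³/L = 120963 J/L

1.210×10⁵ J/L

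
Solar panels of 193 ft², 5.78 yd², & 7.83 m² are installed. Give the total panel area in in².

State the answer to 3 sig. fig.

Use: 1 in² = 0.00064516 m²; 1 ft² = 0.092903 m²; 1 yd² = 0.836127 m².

193 ft² × 0.092903 → 17.9303 m²
5.78 yd² × 0.836127 → 4.83281 m²
7.83 m² (already m²)
Combined: 17.9303 + 4.83281 + 7.83 = 30.5931 m²
In in²: 30.5931 / 0.00064516 = 47419.4 in²

4.74×10⁴ in²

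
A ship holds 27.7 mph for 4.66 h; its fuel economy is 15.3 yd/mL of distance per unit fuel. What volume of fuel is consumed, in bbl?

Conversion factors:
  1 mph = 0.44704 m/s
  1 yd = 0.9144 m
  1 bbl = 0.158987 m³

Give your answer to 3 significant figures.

27.7 mph → 12.383 m/s
4.66 h → 16776 s
d = v × t = 12.383 × 16776 = 207737 m
15.3 yd/mL → 1.39903×10⁷ m/m³
V = d / (distance per unit fuel) = 207737 / 1.39903×10⁷ = 0.0148486 m³
In bbl: 0.0148486 / 0.158987 = 0.0933951 bbl

0.0934 bbl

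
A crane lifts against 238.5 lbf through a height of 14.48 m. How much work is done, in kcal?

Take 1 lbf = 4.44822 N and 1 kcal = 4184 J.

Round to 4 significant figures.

3.672 kcal

238.5 lbf × 4.44822 = 1060.9 N
W = F × d = 1060.9 N × 14.48 m = 15361.8 J
15361.8 J ÷ (4184 J/kcal) = 3.67156 kcal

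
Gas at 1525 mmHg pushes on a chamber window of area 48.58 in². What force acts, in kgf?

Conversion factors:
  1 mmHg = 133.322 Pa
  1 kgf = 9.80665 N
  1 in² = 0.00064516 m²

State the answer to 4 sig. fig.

1525 mmHg × 133.322 → 203316 Pa
48.58 in² × 0.00064516 → 0.0313419 m²
F = P × A = 203316 Pa × 0.0313419 m² = 6372.31 N
6372.31 N ÷ (9.80665 N/kgf) = 649.795 kgf

649.8 kgf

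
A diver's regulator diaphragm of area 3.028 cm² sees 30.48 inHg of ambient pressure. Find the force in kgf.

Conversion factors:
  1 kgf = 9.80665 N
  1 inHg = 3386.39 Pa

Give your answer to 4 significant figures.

3.187 kgf

30.48 inHg × 3386.39 = 103217 Pa
3.028 cm² × 0.0001 = 3.028×10⁻⁴ m²
F = P × A = 103217 Pa × 3.028×10⁻⁴ m² = 31.2541 N
31.2541 N ÷ (9.80665 N/kgf) = 3.18703 kgf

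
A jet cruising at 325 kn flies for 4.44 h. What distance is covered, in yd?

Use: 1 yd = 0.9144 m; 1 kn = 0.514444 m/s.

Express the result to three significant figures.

325 kn × 0.514444 → 167.194 m/s
4.44 h × 3600 → 15984 s
d = v × t = 167.194 m/s × 15984 s = 2.67243×10⁶ m
2.67243×10⁶ m ÷ (0.9144 m/yd) = 2.9226×10⁶ yd

2.92×10⁶ yd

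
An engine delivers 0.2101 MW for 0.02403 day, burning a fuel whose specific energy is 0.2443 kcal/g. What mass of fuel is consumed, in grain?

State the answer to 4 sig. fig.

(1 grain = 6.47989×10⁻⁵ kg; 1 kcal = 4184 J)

0.2101 MW → 210100 W
0.02403 day → 2076.19 s
E = P × t = 210100 × 2076.19 = 4.36208×10⁸ J
0.2443 kcal/g → 1.02215×10⁶ J/kg
m = E / e_s = 4.36208×10⁸ / 1.02215×10⁶ = 426.755 kg
In grain: 426.755 / 6.47989×10⁻⁵ = 6.58584×10⁶ grain

6.586×10⁶ grain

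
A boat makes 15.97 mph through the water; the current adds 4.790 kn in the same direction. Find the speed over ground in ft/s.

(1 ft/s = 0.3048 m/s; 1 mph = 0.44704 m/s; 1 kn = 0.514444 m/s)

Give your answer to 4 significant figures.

31.51 ft/s

15.97 mph × 0.44704 = 7.13923 m/s
4.790 kn × 0.514444 = 2.46419 m/s
Total: 7.13923 + 2.46419 = 9.60342 m/s
In ft/s: 9.60342 / 0.3048 = 31.5073 ft/s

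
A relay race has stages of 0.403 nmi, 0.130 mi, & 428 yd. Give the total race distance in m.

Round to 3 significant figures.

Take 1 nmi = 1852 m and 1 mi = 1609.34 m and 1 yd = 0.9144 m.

1350 m

0.403 nmi × 1852 = 746.356 m
0.130 mi × 1609.34 = 209.214 m
428 yd × 0.9144 = 391.363 m
Total: 746.356 + 209.214 + 391.363 = 1346.93 m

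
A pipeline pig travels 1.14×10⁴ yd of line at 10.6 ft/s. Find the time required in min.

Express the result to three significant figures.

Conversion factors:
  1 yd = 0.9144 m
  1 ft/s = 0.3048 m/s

1.14×10⁴ yd × 0.9144 = 10424.2 m
10.6 ft/s × 0.3048 = 3.23088 m/s
t = d / v = 10424.2 m / 3.23088 m/s = 3226.43 s
3226.43 s ÷ (60 s/min) = 53.7738 min

53.8 min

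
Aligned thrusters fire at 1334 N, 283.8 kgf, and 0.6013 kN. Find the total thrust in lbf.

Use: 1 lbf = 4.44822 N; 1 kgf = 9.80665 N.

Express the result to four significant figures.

1061 lbf

1334 N (already N)
283.8 kgf × 9.80665 = 2783.13 N
0.6013 kN × 1000 = 601.3 N
Combined: 1334 + 2783.13 + 601.3 = 4718.43 N
In lbf: 4718.43 / 4.44822 = 1060.75 lbf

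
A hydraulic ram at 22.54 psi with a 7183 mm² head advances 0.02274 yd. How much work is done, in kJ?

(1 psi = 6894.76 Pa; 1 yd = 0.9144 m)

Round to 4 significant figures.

22.54 psi → 155408 Pa
7183 mm² → 0.007183 m²
F = P × A = 155408 × 0.007183 = 1116.3 N
0.02274 yd → 0.0207935 m
W = F × d = 1116.3 × 0.0207935 = 23.2118 J
In kJ: 23.2118 / 1000 = 0.0232118 kJ

0.02321 kJ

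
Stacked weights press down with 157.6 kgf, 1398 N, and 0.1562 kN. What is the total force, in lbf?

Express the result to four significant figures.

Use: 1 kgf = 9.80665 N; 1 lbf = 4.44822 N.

157.6 kgf × 9.80665 = 1545.53 N
1398 N (already N)
0.1562 kN × 1000 = 156.2 N
Total: 1545.53 + 1398 + 156.2 = 3099.73 N
In lbf: 3099.73 / 4.44822 = 696.847 lbf

696.8 lbf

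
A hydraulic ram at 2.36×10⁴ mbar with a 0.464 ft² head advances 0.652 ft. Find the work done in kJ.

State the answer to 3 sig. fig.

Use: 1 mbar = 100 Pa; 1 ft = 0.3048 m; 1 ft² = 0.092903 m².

20.2 kJ

2.36×10⁴ mbar → 2.36×10⁶ Pa
0.464 ft² → 0.043107 m²
F = P × A = 2.36×10⁶ × 0.043107 = 101733 N
0.652 ft → 0.19873 m
W = F × d = 101733 × 0.19873 = 20217.4 J
In kJ: 20217.4 / 1000 = 20.2174 kJ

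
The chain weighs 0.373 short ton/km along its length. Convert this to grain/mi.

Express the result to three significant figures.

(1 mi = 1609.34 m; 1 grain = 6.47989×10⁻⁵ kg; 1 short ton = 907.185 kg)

0.373 short ton/km × 907.185 kg/short ton ÷ 1000 m/km = 0.33838 kg/m
0.33838 kg/m ÷ 6.47989×10⁻⁵ kg/grain × 1609.34 m/mi = 8.40398×10⁶ grain/mi

8.40×10⁶ grain/mi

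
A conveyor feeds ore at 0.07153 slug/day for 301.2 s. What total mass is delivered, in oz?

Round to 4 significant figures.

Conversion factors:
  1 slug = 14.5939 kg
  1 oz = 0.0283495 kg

0.1284 oz

0.07153 slug/day → 1.20822×10⁻⁵ kg/s
m = ṁ × t = 1.20822×10⁻⁵ × 301.2 = 0.00363916 kg
In oz: 0.00363916 / 0.0283495 = 0.128368 oz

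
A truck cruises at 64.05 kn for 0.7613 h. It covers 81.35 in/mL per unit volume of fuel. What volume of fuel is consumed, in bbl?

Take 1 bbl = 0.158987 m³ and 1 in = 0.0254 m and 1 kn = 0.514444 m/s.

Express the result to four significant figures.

64.05 kn → 32.9501 m/s
0.7613 h → 2740.68 s
d = v × t = 32.9501 × 2740.68 = 90305.7 m
81.35 in/mL → 2.06629×10⁶ m/m³
V = d / (distance per unit fuel) = 90305.7 / 2.06629×10⁶ = 0.0437043 m³
In bbl: 0.0437043 / 0.158987 = 0.274892 bbl

0.2749 bbl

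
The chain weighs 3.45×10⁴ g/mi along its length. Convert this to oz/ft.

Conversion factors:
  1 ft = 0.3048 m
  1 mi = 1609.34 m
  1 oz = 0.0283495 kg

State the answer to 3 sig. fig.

3.45×10⁴ g/mi × 0.001 kg/g ÷ 1609.34 m/mi = 0.0214374 kg/m
0.0214374 kg/m ÷ 0.0283495 kg/oz × 0.3048 m/ft = 0.230484 oz/ft

0.230 oz/ft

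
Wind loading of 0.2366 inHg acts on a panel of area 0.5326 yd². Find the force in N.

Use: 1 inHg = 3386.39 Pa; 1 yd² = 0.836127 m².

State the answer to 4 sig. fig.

356.8 N

0.2366 inHg × 3386.39 = 801.22 Pa
0.5326 yd² × 0.836127 = 0.445321 m²
F = P × A = 801.22 Pa × 0.445321 m² = 356.8 N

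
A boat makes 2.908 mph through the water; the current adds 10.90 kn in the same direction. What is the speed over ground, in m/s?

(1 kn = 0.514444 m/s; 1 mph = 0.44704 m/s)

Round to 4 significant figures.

2.908 mph × 0.44704 → 1.29999 m/s
10.90 kn × 0.514444 → 5.60744 m/s
Total: 1.29999 + 5.60744 = 6.90743 m/s

6.907 m/s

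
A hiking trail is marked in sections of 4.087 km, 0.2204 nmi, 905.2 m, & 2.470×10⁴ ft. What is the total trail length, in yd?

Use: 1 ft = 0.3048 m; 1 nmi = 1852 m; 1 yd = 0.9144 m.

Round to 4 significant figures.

4.087 km × 1000 = 4087 m
0.2204 nmi × 1852 = 408.181 m
905.2 m (already m)
2.470×10⁴ ft × 0.3048 = 7528.56 m
Sum: 4087 + 408.181 + 905.2 + 7528.56 = 12928.9 m
In yd: 12928.9 / 0.9144 = 14139.2 yd

1.414×10⁴ yd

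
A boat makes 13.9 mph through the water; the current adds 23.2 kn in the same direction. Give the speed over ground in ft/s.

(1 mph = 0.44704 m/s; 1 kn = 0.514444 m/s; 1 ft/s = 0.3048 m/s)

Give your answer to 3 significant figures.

13.9 mph × 0.44704 = 6.21386 m/s
23.2 kn × 0.514444 = 11.9351 m/s
Combined: 6.21386 + 11.9351 = 18.149 m/s
In ft/s: 18.149 / 0.3048 = 59.544 ft/s

59.5 ft/s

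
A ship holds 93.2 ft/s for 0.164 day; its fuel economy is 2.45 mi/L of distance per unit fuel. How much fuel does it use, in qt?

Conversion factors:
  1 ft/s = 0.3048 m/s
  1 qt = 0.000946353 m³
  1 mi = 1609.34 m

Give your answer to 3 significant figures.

108 qt

93.2 ft/s → 28.4074 m/s
0.164 day → 14169.6 s
d = v × t = 28.4074 × 14169.6 = 402521 m
2.45 mi/L → 3.94288×10⁶ m/m³
V = d / (distance per unit fuel) = 402521 / 3.94288×10⁶ = 0.102088 m³
In qt: 0.102088 / 0.000946353 = 107.875 qt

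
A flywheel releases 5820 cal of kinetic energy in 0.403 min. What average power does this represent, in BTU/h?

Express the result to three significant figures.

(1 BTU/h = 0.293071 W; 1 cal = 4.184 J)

5820 cal × 4.184 → 24350.9 J
0.403 min × 60 → 24.18 s
P = E / t = 24350.9 J / 24.18 s = 1007.07 W
1007.07 W ÷ (0.293071 W/BTU/h) = 3436.27 BTU/h

3440 BTU/h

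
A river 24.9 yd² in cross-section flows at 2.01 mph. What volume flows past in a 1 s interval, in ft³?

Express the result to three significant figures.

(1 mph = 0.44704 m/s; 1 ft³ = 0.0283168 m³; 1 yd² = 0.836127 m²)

2.01 mph × 0.44704 → 0.89855 m/s
24.9 yd² × 0.836127 → 20.8196 m²
V = v × A × t = 0.89855 m/s × 20.8196 m² × 1 s = 18.7075 m³
18.7075 m³ ÷ (0.0283168 m³/ft³) = 660.65 ft³

661 ft³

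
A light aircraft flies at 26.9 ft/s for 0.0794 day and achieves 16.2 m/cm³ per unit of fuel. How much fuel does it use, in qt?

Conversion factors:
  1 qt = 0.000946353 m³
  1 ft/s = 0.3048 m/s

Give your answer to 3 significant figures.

3.67 qt

26.9 ft/s → 8.19912 m/s
0.0794 day → 6860.16 s
d = v × t = 8.19912 × 6860.16 = 56247.3 m
16.2 m/cm³ → 1.62×10⁷ m/m³
V = d / (distance per unit fuel) = 56247.3 / 1.62×10⁷ = 0.00347206 m³
In qt: 0.00347206 / 0.000946353 = 3.66888 qt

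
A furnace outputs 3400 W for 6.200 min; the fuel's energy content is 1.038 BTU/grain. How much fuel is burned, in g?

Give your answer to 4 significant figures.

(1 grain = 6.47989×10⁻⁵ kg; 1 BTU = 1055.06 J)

74.84 g

6.200 min → 372 s
E = P × t = 3400 × 372 = 1.2648×10⁶ J
1.038 BTU/grain → 1.69008×10⁷ J/kg
m = E / e_s = 1.2648×10⁶ / 1.69008×10⁷ = 0.0748367 kg
In g: 0.0748367 / 0.001 = 74.8367 g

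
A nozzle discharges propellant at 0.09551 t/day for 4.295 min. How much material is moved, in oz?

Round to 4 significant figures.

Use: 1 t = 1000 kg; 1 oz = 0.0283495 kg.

10.05 oz

0.09551 t/day → 0.00110544 kg/s
4.295 min → 257.7 s
m = ṁ × t = 0.00110544 × 257.7 = 0.284872 kg
In oz: 0.284872 / 0.0283495 = 10.0486 oz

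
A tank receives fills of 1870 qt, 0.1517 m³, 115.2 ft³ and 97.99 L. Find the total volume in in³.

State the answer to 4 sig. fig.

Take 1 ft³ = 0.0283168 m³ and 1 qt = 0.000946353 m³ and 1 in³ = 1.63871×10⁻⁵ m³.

3.223×10⁵ in³

1870 qt × 0.000946353 = 1.76968 m³
0.1517 m³ (already m³)
115.2 ft³ × 0.0283168 = 3.2621 m³
97.99 L × 0.001 = 0.09799 m³
Combined: 1.76968 + 0.1517 + 3.2621 + 0.09799 = 5.28147 m³
In in³: 5.28147 / 1.63871×10⁻⁵ = 322294 in³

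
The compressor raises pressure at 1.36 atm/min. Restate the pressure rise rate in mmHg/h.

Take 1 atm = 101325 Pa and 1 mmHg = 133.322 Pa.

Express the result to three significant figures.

1.36 atm/min × 101325 Pa/atm ÷ 60 s/min = 2296.7 Pa/s
2296.7 Pa/s ÷ 133.322 Pa/mmHg × 3600 s/h = 62016.2 mmHg/h

6.20×10⁴ mmHg/h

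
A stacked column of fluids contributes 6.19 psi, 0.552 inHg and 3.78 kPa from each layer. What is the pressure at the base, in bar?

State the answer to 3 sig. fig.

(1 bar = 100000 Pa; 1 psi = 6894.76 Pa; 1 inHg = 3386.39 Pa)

0.483 bar

6.19 psi × 6894.76 = 42678.6 Pa
0.552 inHg × 3386.39 = 1869.29 Pa
3.78 kPa × 1000 = 3780 Pa
Combined: 42678.6 + 1869.29 + 3780 = 48327.9 Pa
In bar: 48327.9 / 100000 = 0.483279 bar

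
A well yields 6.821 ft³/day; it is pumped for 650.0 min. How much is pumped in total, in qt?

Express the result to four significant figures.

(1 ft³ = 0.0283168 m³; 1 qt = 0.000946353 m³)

6.821 ft³/day → 2.23552×10⁻⁶ m³/s
650.0 min → 39000 s
V = Q × t = 2.23552×10⁻⁶ × 39000 = 0.0871853 m³
In qt: 0.0871853 / 0.000946353 = 92.1277 qt

92.13 qt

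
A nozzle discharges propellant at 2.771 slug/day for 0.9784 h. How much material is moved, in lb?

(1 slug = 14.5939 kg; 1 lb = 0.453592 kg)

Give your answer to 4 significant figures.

3.635 lb

2.771 slug/day → 4.68052×10⁻⁴ kg/s
0.9784 h → 3522.24 s
m = ṁ × t = 4.68052×10⁻⁴ × 3522.24 = 1.64859 kg
In lb: 1.64859 / 0.453592 = 3.63452 lb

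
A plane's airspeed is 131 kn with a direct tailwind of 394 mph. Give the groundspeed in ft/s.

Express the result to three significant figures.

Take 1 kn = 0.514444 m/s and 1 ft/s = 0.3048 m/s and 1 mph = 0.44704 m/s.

799 ft/s

131 kn × 0.514444 = 67.3922 m/s
394 mph × 0.44704 = 176.134 m/s
Sum: 67.3922 + 176.134 = 243.526 m/s
In ft/s: 243.526 / 0.3048 = 798.97 ft/s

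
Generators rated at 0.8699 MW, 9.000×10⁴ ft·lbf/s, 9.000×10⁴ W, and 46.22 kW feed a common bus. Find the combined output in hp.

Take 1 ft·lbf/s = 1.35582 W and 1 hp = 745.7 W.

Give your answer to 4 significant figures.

0.8699 MW × 1000000 = 869900 W
9.000×10⁴ ft·lbf/s × 1.35582 = 122024 W
9.000×10⁴ W (already W)
46.22 kW × 1000 = 46220 W
Sum: 869900 + 122024 + 90000 + 46220 = 1.12814×10⁶ W
In hp: 1.12814×10⁶ / 745.7 = 1512.86 hp

1513 hp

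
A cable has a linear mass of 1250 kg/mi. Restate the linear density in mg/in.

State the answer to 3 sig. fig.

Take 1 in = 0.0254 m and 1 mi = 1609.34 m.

1250 kg/mi ÷ 1609.34 m/mi = 0.776716 kg/m
0.776716 kg/m ÷ 10⁻⁶ kg/mg × 0.0254 m/in = 19728.6 mg/in

1.97×10⁴ mg/in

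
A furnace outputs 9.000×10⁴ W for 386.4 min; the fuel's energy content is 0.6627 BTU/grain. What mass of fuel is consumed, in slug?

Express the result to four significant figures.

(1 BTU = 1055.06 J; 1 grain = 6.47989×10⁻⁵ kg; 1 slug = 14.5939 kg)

386.4 min → 23184 s
E = P × t = 90000 × 23184 = 2.08656×10⁹ J
0.6627 BTU/grain → 1.07901×10⁷ J/kg
m = E / e_s = 2.08656×10⁹ / 1.07901×10⁷ = 193.377 kg
In slug: 193.377 / 14.5939 = 13.2505 slug

13.25 slug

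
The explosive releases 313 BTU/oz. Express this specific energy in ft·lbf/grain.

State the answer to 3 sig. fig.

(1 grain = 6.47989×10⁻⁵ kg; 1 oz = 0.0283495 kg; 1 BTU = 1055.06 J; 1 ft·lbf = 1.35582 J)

557 ft·lbf/grain

313 BTU/oz × 1055.06 J/BTU ÷ 0.0283495 kg/oz = 1.16487×10⁷ J/kg
1.16487×10⁷ J/kg ÷ 1.35582 J/ft·lbf × 6.47989×10⁻⁵ kg/grain = 556.728 ft·lbf/grain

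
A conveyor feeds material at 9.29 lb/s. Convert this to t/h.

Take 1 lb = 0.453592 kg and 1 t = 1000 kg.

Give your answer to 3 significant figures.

9.29 lb/s × 0.453592 kg/lb = 4.21387 kg/s
4.21387 kg/s ÷ 1000 kg/t × 3600 s/h = 15.1699 t/h

15.2 t/h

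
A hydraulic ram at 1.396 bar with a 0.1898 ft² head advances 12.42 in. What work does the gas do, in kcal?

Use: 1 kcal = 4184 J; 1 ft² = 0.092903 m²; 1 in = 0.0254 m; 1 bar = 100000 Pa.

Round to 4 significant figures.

1.396 bar → 139600 Pa
0.1898 ft² → 0.017633 m²
F = P × A = 139600 × 0.017633 = 2461.57 N
12.42 in → 0.315468 m
W = F × d = 2461.57 × 0.315468 = 776.547 J
In kcal: 776.547 / 4184 = 0.185599 kcal

0.1856 kcal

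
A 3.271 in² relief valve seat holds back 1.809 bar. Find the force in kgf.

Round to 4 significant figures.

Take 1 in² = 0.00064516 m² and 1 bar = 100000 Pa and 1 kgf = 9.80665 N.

1.809 bar × 100000 = 180900 Pa
3.271 in² × 0.00064516 = 0.00211032 m²
F = P × A = 180900 Pa × 0.00211032 m² = 381.757 N
381.757 N ÷ (9.80665 N/kgf) = 38.9284 kgf

38.93 kgf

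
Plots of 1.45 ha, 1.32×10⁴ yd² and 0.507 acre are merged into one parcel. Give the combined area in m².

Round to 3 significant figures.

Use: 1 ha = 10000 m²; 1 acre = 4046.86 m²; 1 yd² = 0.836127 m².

2.76×10⁴ m²

1.45 ha × 10000 = 14500 m²
1.32×10⁴ yd² × 0.836127 = 11036.9 m²
0.507 acre × 4046.86 = 2051.76 m²
Sum: 14500 + 11036.9 + 2051.76 = 27588.7 m²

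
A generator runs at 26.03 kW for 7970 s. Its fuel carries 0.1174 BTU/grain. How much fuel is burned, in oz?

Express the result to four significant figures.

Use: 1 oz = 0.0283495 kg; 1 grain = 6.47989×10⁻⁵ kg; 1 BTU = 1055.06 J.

26.03 kW → 26030 W
E = P × t = 26030 × 7970 = 2.07459×10⁸ J
0.1174 BTU/grain → 1.91151×10⁶ J/kg
m = E / e_s = 2.07459×10⁸ / 1.91151×10⁶ = 108.531 kg
In oz: 108.531 / 0.0283495 = 3828.32 oz

3828 oz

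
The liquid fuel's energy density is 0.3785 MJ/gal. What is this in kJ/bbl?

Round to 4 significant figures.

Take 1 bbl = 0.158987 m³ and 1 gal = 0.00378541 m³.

0.3785 MJ/gal × 1000000 J/MJ ÷ 0.00378541 m³/gal = 9.99892×10⁷ J/m³
9.99892×10⁷ J/m³ ÷ 1000 J/kJ × 0.158987 m³/bbl = 15897 kJ/bbl

1.590×10⁴ kJ/bbl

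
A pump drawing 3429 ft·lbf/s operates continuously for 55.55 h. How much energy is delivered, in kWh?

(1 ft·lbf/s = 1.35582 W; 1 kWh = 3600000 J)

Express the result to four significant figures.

3429 ft·lbf/s × 1.35582 → 4649.11 W
55.55 h × 3600 → 199980 s
E = P × t = 4649.11 W × 199980 s = 9.29729×10⁸ J
9.29729×10⁸ J ÷ (3600000 J/kWh) = 258.258 kWh

258.3 kWh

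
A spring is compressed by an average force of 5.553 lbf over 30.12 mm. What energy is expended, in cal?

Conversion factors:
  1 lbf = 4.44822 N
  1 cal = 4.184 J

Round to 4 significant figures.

0.1778 cal

5.553 lbf × 4.44822 = 24.701 N
30.12 mm × 0.001 = 0.03012 m
W = F × d = 24.701 N × 0.03012 m = 0.743994 J
0.743994 J ÷ (4.184 J/cal) = 0.177819 cal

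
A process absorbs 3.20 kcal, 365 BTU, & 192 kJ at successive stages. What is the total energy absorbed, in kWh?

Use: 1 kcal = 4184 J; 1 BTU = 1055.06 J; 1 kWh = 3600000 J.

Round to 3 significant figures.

0.164 kWh

3.20 kcal × 4184 = 13388.8 J
365 BTU × 1055.06 = 385097 J
192 kJ × 1000 = 192000 J
Combined: 13388.8 + 385097 + 192000 = 590486 J
In kWh: 590486 / 3600000 = 0.164024 kWh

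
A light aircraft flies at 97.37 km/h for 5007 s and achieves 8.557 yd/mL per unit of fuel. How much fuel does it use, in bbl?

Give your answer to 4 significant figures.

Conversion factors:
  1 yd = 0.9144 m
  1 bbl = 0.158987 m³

0.1089 bbl

97.37 km/h → 27.0472 m/s
d = v × t = 27.0472 × 5007 = 135425 m
8.557 yd/mL → 7.82452×10⁶ m/m³
V = d / (distance per unit fuel) = 135425 / 7.82452×10⁶ = 0.0173078 m³
In bbl: 0.0173078 / 0.158987 = 0.108863 bbl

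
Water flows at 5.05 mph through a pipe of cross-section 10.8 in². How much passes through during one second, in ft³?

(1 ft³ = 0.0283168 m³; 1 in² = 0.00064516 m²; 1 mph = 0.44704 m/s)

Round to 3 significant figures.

5.05 mph × 0.44704 = 2.25755 m/s
10.8 in² × 0.00064516 = 0.00696773 m²
V = v × A × t = 2.25755 m/s × 0.00696773 m² × 1 s = 0.01573 m³
0.01573 m³ ÷ (0.0283168 m³/ft³) = 0.555501 ft³

0.556 ft³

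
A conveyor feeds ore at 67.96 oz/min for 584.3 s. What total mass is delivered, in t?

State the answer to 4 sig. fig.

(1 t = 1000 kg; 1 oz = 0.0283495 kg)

0.01876 t

67.96 oz/min → 0.0321105 kg/s
m = ṁ × t = 0.0321105 × 584.3 = 18.7622 kg
In t: 18.7622 / 1000 = 0.0187622 t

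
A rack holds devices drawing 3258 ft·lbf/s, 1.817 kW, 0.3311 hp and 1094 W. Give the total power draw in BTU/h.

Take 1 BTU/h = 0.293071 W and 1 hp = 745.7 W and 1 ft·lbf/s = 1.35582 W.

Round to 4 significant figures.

3258 ft·lbf/s × 1.35582 = 4417.26 W
1.817 kW × 1000 = 1817 W
0.3311 hp × 745.7 = 246.901 W
1094 W (already W)
Total: 4417.26 + 1817 + 246.901 + 1094 = 7575.16 W
In BTU/h: 7575.16 / 0.293071 = 25847.5 BTU/h

2.585×10⁴ BTU/h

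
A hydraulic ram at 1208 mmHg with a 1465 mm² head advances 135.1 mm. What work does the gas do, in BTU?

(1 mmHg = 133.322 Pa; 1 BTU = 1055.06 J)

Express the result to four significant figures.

0.03021 BTU

1208 mmHg → 161053 Pa
1465 mm² → 0.001465 m²
F = P × A = 161053 × 0.001465 = 235.943 N
135.1 mm → 0.1351 m
W = F × d = 235.943 × 0.1351 = 31.8759 J
In BTU: 31.8759 / 1055.06 = 0.0302124 BTU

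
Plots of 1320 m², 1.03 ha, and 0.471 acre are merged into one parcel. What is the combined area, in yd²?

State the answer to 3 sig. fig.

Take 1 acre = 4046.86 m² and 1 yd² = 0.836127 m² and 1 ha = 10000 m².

1320 m² (already m²)
1.03 ha × 10000 = 10300 m²
0.471 acre × 4046.86 = 1906.07 m²
Combined: 1320 + 10300 + 1906.07 = 13526.1 m²
In yd²: 13526.1 / 0.836127 = 16177.1 yd²

1.62×10⁴ yd²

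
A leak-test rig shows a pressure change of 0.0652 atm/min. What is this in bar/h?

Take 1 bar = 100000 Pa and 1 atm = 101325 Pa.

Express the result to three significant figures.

0.0652 atm/min × 101325 Pa/atm ÷ 60 s/min = 110.106 Pa/s
110.106 Pa/s ÷ 100000 Pa/bar × 3600 s/h = 3.96382 bar/h

3.96 bar/h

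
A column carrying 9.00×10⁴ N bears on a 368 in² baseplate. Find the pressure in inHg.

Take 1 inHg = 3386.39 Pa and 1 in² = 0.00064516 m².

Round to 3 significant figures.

112 inHg

368 in² × 0.00064516 → 0.237419 m²
P = F / A = 90000 N / 0.237419 m² = 379077 Pa
379077 Pa ÷ (3386.39 Pa/inHg) = 111.941 inHg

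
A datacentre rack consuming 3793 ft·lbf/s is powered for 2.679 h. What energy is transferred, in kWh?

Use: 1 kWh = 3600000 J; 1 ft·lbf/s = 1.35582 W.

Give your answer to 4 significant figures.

13.78 kWh

3793 ft·lbf/s × 1.35582 → 5142.63 W
2.679 h × 3600 → 9644.4 s
E = P × t = 5142.63 W × 9644.4 s = 4.95976×10⁷ J
4.95976×10⁷ J ÷ (3600000 J/kWh) = 13.7771 kWh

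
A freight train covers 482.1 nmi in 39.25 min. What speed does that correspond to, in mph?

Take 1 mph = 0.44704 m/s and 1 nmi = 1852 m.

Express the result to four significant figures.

482.1 nmi × 1852 = 892849 m
39.25 min × 60 = 2355 s
v = d / t = 892849 m / 2355 s = 379.129 m/s
379.129 m/s ÷ (0.44704 m/s/mph) = 848.087 mph

848.1 mph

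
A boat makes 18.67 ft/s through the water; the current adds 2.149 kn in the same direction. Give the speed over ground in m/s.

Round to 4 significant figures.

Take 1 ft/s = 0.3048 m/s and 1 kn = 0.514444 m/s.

18.67 ft/s × 0.3048 = 5.69062 m/s
2.149 kn × 0.514444 = 1.10554 m/s
Combined: 5.69062 + 1.10554 = 6.79616 m/s

6.796 m/s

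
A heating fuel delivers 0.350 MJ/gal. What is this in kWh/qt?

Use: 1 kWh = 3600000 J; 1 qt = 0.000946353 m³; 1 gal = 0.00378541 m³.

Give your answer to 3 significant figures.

0.350 MJ/gal × 1000000 J/MJ ÷ 0.00378541 m³/gal = 9.24603×10⁷ J/m³
9.24603×10⁷ J/m³ ÷ 3600000 J/kWh × 0.000946353 m³/qt = 0.0243056 kWh/qt

0.0243 kWh/qt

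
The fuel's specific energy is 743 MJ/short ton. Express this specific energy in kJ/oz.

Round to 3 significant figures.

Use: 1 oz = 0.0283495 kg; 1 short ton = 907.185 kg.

23.2 kJ/oz

743 MJ/short ton × 1000000 J/MJ ÷ 907.185 kg/short ton = 819017 J/kg
819017 J/kg ÷ 1000 J/kJ × 0.0283495 kg/oz = 23.2187 kJ/oz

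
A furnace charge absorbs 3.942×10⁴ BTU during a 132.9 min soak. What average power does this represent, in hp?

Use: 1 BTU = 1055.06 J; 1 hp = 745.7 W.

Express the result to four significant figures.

3.942×10⁴ BTU × 1055.06 = 4.15905×10⁷ J
132.9 min × 60 = 7974 s
P = E / t = 4.15905×10⁷ J / 7974 s = 5215.76 W
5215.76 W ÷ (745.7 W/hp) = 6.99445 hp

6.994 hp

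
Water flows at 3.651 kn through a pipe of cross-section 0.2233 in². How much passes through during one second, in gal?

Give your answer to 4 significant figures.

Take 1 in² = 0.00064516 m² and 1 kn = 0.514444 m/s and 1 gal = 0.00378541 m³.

3.651 kn × 0.514444 = 1.87824 m/s
0.2233 in² × 0.00064516 = 1.44064×10⁻⁴ m²
V = v × A × t = 1.87824 m/s × 1.44064×10⁻⁴ m² × 1 s = 2.70587×10⁻⁴ m³
2.70587×10⁻⁴ m³ ÷ (0.00378541 m³/gal) = 0.0714816 gal

0.07148 gal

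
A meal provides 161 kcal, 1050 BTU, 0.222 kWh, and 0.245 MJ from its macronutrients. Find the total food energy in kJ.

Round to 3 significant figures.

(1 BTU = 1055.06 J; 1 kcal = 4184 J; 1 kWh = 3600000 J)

161 kcal × 4184 → 673624 J
1050 BTU × 1055.06 → 1.10781×10⁶ J
0.222 kWh × 3600000 → 799200 J
0.245 MJ × 1000000 → 245000 J
Sum: 673624 + 1.10781×10⁶ + 799200 + 245000 = 2.82563×10⁶ J
In kJ: 2.82563×10⁶ / 1000 = 2825.63 kJ

2830 kJ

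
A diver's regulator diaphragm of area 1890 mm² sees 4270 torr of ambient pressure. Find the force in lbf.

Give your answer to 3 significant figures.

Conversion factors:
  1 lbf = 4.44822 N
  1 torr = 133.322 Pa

242 lbf

4270 torr × 133.322 → 569285 Pa
1890 mm² × 10⁻⁶ → 0.00189 m²
F = P × A = 569285 Pa × 0.00189 m² = 1075.95 N
1075.95 N ÷ (4.44822 N/lbf) = 241.883 lbf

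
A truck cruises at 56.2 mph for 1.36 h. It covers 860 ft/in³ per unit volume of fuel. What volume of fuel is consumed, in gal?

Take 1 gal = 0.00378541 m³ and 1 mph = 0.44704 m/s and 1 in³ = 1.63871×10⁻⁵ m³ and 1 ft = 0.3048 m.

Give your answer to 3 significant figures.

56.2 mph → 25.1236 m/s
1.36 h → 4896 s
d = v × t = 25.1236 × 4896 = 123005 m
860 ft/in³ → 1.5996×10⁷ m/m³
V = d / (distance per unit fuel) = 123005 / 1.5996×10⁷ = 0.00768973 m³
In gal: 0.00768973 / 0.00378541 = 2.03141 gal

2.03 gal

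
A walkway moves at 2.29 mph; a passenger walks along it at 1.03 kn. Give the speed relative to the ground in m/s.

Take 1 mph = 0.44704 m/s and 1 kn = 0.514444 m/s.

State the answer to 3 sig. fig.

2.29 mph × 0.44704 = 1.02372 m/s
1.03 kn × 0.514444 = 0.529877 m/s
Sum: 1.02372 + 0.529877 = 1.5536 m/s

1.55 m/s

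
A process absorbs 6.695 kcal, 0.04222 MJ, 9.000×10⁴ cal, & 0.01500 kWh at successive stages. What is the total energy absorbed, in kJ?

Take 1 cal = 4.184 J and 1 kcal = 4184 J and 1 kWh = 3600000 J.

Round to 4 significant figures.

500.8 kJ

6.695 kcal × 4184 → 28011.9 J
0.04222 MJ × 1000000 → 42220 J
9.000×10⁴ cal × 4.184 → 376560 J
0.01500 kWh × 3600000 → 54000 J
Sum: 28011.9 + 42220 + 376560 + 54000 = 500792 J
In kJ: 500792 / 1000 = 500.792 kJ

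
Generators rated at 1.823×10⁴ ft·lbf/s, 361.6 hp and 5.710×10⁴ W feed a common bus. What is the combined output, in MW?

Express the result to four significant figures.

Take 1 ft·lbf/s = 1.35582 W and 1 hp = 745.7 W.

1.823×10⁴ ft·lbf/s × 1.35582 → 24716.6 W
361.6 hp × 745.7 → 269645 W
5.710×10⁴ W (already W)
Total: 24716.6 + 269645 + 57100 = 351462 W
In MW: 351462 / 1000000 = 0.351462 MW

0.3515 MW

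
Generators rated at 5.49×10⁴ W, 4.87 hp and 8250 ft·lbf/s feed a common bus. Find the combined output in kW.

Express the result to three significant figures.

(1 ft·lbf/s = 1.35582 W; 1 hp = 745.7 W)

5.49×10⁴ W (already W)
4.87 hp × 745.7 = 3631.56 W
8250 ft·lbf/s × 1.35582 = 11185.5 W
Combined: 54900 + 3631.56 + 11185.5 = 69717.1 W
In kW: 69717.1 / 1000 = 69.7171 kW

69.7 kW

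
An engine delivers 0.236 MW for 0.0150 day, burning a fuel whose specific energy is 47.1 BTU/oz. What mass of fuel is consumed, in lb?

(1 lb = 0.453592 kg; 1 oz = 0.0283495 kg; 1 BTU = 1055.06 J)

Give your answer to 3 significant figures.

0.236 MW → 236000 W
0.0150 day → 1296 s
E = P × t = 236000 × 1296 = 3.05856×10⁸ J
47.1 BTU/oz → 1.75288×10⁶ J/kg
m = E / e_s = 3.05856×10⁸ / 1.75288×10⁶ = 174.488 kg
In lb: 174.488 / 0.453592 = 384.681 lb

385 lb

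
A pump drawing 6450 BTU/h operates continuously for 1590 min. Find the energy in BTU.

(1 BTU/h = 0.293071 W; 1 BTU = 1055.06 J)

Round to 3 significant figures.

1.71×10⁵ BTU

6450 BTU/h × 0.293071 → 1890.31 W
1590 min × 60 → 95400 s
E = P × t = 1890.31 W × 95400 s = 1.80336×10⁸ J
1.80336×10⁸ J ÷ (1055.06 J/BTU) = 170925 BTU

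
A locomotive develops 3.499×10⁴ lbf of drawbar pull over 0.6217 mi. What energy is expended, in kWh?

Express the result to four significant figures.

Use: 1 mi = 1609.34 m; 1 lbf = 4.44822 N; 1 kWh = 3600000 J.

3.499×10⁴ lbf × 4.44822 → 155643 N
0.6217 mi × 1609.34 → 1000.53 m
W = F × d = 155643 N × 1000.53 m = 1.55725×10⁸ J
1.55725×10⁸ J ÷ (3600000 J/kWh) = 43.2569 kWh

43.26 kWh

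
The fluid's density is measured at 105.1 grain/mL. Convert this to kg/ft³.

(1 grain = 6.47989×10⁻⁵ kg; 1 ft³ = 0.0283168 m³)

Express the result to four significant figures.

105.1 grain/mL × 6.47989×10⁻⁵ kg/grain ÷ 10⁻⁶ m³/mL = 6810.36 kg/m³
6810.36 kg/m³ × 0.0283168 m³/ft³ = 192.848 kg/ft³

192.8 kg/ft³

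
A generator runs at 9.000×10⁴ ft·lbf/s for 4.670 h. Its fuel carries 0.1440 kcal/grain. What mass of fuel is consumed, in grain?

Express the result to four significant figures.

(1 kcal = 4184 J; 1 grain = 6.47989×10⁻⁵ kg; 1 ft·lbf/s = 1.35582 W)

3.405×10⁶ grain

9.000×10⁴ ft·lbf/s → 122024 W
4.670 h → 16812 s
E = P × t = 122024 × 16812 = 2.05147×10⁹ J
0.1440 kcal/grain → 9.29794×10⁶ J/kg
m = E / e_s = 2.05147×10⁹ / 9.29794×10⁶ = 220.637 kg
In grain: 220.637 / 6.47989×10⁻⁵ = 3.40495×10⁶ grain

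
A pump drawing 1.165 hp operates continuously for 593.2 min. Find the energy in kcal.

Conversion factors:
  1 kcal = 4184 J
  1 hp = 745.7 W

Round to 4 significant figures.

1.165 hp × 745.7 = 868.741 W
593.2 min × 60 = 35592 s
E = P × t = 868.741 W × 35592 s = 3.09202×10⁷ J
3.09202×10⁷ J ÷ (4184 J/kcal) = 7390.11 kcal

7390 kcal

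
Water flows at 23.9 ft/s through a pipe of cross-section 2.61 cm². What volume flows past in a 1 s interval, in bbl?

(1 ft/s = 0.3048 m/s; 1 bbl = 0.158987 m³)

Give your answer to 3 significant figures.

23.9 ft/s × 0.3048 → 7.28472 m/s
2.61 cm² × 0.0001 → 2.61×10⁻⁴ m²
V = v × A × t = 7.28472 m/s × 2.61×10⁻⁴ m² × 1 s = 0.00190131 m³
0.00190131 m³ ÷ (0.158987 m³/bbl) = 0.0119589 bbl

0.0120 bbl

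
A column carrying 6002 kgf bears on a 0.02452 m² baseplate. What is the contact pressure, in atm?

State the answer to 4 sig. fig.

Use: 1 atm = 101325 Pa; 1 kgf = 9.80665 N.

6002 kgf × 9.80665 = 58859.5 N
P = F / A = 58859.5 N / 0.02452 m² = 2.40047×10⁶ Pa
2.40047×10⁶ Pa ÷ (101325 Pa/atm) = 23.6908 atm

23.69 atm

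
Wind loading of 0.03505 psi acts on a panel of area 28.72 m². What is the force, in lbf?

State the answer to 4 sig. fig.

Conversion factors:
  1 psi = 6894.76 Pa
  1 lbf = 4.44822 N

0.03505 psi × 6894.76 → 241.661 Pa
F = P × A = 241.661 Pa × 28.72 m² = 6940.5 N
6940.5 N ÷ (4.44822 N/lbf) = 1560.29 lbf

1560 lbf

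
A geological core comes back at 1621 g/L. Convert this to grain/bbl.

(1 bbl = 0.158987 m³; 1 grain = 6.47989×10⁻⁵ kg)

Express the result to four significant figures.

3.977×10⁶ grain/bbl

1621 g/L × 0.001 kg/g ÷ 0.001 m³/L = 1621 kg/m³
1621 kg/m³ ÷ 6.47989×10⁻⁵ kg/grain × 0.158987 m³/bbl = 3.9772×10⁶ grain/bbl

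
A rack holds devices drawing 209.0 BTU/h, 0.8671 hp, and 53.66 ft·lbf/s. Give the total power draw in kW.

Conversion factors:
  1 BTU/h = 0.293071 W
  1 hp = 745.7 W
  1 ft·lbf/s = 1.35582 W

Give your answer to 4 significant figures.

0.7806 kW

209.0 BTU/h × 0.293071 → 61.2518 W
0.8671 hp × 745.7 → 646.596 W
53.66 ft·lbf/s × 1.35582 → 72.7533 W
Total: 61.2518 + 646.596 + 72.7533 = 780.601 W
In kW: 780.601 / 1000 = 0.780601 kW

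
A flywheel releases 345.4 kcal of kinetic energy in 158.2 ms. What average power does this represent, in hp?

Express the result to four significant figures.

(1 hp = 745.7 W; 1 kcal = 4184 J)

345.4 kcal × 4184 → 1.44515×10⁶ J
158.2 ms × 0.001 → 0.1582 s
P = E / t = 1.44515×10⁶ J / 0.1582 s = 9.13496×10⁶ W
9.13496×10⁶ W ÷ (745.7 W/hp) = 12250.2 hp

1.225×10⁴ hp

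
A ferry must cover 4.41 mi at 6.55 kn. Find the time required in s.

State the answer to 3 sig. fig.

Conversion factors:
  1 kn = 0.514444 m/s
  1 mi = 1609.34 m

2110 s

4.41 mi × 1609.34 → 7097.19 m
6.55 kn × 0.514444 → 3.36961 m/s
t = d / v = 7097.19 m / 3.36961 m/s = 2106.23 s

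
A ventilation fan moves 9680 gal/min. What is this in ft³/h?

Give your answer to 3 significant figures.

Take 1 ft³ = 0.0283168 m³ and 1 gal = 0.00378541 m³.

9680 gal/min × 0.00378541 m³/gal ÷ 60 s/min = 0.610713 m³/s
0.610713 m³/s ÷ 0.0283168 m³/ft³ × 3600 s/h = 77641.8 ft³/h

7.76×10⁴ ft³/h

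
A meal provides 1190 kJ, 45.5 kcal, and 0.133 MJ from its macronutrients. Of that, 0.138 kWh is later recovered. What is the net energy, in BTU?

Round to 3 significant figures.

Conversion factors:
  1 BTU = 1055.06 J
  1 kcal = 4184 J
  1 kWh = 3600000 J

964 BTU

1190 kJ × 1000 = 1.19×10⁶ J
45.5 kcal × 4184 = 190372 J
0.133 MJ × 1000000 = 133000 J
0.138 kWh × 3600000 = 496800 J
Result: 1.19×10⁶ + 190372 + 133000 − 496800 = 1.01657×10⁶ J
In BTU: 1.01657×10⁶ / 1055.06 = 963.519 BTU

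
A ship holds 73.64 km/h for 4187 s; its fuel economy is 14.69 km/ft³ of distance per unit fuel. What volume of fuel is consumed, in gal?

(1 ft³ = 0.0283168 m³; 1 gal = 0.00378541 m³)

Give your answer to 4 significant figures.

43.61 gal

73.64 km/h → 20.4556 m/s
d = v × t = 20.4556 × 4187 = 85647.6 m
14.69 km/ft³ → 518773 m/m³
V = d / (distance per unit fuel) = 85647.6 / 518773 = 0.165096 m³
In gal: 0.165096 / 0.00378541 = 43.6138 gal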